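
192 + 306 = 498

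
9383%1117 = 447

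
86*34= 2924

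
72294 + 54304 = 126598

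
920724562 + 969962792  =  1890687354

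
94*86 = 8084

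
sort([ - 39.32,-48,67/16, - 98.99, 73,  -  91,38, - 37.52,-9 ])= [ - 98.99,-91, - 48 , - 39.32, - 37.52, - 9,67/16 , 38,  73] 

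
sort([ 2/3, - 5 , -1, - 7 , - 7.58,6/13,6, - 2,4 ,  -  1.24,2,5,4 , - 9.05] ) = [-9.05, - 7.58, - 7, - 5,-2,-1.24,- 1,6/13,2/3,2,4, 4, 5, 6 ]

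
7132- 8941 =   -  1809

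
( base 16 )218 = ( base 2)1000011000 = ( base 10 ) 536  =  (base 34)FQ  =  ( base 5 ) 4121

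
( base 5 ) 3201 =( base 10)426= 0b110101010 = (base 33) cu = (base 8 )652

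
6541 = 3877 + 2664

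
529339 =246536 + 282803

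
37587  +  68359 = 105946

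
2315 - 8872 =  - 6557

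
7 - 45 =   -  38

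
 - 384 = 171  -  555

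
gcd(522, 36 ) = 18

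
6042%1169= 197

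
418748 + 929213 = 1347961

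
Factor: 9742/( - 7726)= - 3863^(-1) * 4871^1 = - 4871/3863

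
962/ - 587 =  -962/587 = -  1.64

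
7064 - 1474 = 5590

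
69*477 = 32913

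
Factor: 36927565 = 5^1*109^1*67757^1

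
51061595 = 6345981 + 44715614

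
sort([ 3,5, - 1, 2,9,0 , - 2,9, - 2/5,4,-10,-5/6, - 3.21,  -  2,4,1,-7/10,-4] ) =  [ - 10, - 4, - 3.21, -2, - 2, - 1, -5/6, - 7/10,-2/5,0, 1, 2, 3,4, 4,5, 9, 9 ]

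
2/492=1/246 = 0.00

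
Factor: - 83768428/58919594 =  - 41884214/29459797  =  -2^1*607^1 * 1901^( - 1 ) * 15497^ ( - 1)*34501^1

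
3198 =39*82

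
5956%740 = 36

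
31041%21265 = 9776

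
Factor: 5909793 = 3^1*1033^1*1907^1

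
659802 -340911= 318891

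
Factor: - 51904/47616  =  -2^( - 3 ) *3^(-1 )*31^( - 1 )*811^1 = - 811/744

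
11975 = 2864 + 9111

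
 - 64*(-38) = 2432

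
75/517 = 75/517 = 0.15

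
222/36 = 37/6 = 6.17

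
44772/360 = 3731/30 = 124.37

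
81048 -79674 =1374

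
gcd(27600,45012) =12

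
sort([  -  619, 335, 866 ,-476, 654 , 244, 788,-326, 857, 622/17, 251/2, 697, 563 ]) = [ - 619, - 476, - 326, 622/17,251/2, 244, 335,563  ,  654, 697, 788, 857, 866] 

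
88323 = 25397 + 62926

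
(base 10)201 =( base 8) 311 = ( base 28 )75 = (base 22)93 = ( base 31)6F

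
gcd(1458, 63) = 9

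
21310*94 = 2003140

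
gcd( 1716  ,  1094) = 2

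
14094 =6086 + 8008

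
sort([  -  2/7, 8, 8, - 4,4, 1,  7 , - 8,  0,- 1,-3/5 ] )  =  [  -  8,- 4, -1,-3/5 , - 2/7, 0, 1,4,7,8,8 ]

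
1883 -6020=-4137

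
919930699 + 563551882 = 1483482581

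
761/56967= 761/56967 = 0.01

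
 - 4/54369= -1+54365/54369= -0.00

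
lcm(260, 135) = 7020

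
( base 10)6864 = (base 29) 84K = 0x1AD0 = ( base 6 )51440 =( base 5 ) 204424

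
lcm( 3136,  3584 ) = 25088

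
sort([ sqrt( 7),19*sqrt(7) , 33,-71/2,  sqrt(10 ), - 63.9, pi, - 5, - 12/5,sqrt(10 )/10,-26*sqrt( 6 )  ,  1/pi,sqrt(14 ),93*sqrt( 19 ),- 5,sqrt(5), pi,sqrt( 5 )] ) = [ - 63.9, - 26 * sqrt( 6 ), - 71/2,  -  5, - 5, - 12/5,sqrt(10 )/10,1/pi, sqrt( 5),  sqrt( 5 ), sqrt(7),  pi,pi , sqrt( 10 ),sqrt( 14 ),33 , 19*sqrt(7 ), 93*sqrt (19)]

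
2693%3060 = 2693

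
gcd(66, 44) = 22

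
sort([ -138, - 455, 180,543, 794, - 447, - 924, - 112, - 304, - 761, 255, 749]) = [ - 924, - 761, - 455,  -  447, - 304, - 138, - 112,180, 255, 543, 749, 794]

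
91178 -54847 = 36331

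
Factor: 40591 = 40591^1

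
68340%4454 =1530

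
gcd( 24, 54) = 6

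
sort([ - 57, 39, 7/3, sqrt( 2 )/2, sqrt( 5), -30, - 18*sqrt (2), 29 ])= [ - 57, - 30, -18*sqrt(  2 ), sqrt(2 )/2, sqrt (5),7/3, 29, 39 ] 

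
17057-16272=785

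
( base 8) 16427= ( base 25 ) bmm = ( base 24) cm7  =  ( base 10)7447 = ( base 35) 62R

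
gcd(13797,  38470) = 1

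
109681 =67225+42456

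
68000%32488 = 3024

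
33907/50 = 33907/50 = 678.14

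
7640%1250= 140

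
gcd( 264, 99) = 33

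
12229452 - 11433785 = 795667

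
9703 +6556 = 16259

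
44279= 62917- 18638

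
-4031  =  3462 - 7493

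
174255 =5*34851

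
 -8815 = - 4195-4620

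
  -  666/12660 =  - 111/2110 = - 0.05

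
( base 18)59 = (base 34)2v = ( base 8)143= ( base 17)5E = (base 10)99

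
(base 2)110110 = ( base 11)4a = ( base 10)54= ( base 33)1l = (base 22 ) 2A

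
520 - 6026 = - 5506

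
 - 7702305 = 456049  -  8158354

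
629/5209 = 629/5209=0.12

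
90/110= 9/11 = 0.82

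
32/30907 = 32/30907 = 0.00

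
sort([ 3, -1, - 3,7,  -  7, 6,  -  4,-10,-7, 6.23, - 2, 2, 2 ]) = [ - 10,-7,- 7, - 4,-3, - 2 ,-1, 2, 2, 3, 6,6.23,7]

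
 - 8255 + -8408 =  - 16663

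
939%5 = 4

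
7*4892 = 34244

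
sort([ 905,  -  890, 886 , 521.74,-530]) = [ -890, -530, 521.74 , 886, 905] 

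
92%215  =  92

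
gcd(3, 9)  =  3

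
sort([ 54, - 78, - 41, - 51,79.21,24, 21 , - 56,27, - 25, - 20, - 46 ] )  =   [ - 78,-56, - 51,-46, - 41, - 25, - 20,21,24,27, 54 , 79.21] 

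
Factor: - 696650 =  - 2^1* 5^2 * 13933^1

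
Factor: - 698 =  - 2^1*349^1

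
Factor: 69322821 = 3^1*17^1*1359271^1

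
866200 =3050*284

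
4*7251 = 29004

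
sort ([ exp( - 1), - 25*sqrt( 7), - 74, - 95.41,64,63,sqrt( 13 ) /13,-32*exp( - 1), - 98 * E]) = [  -  98 * E, - 95.41, - 74, - 25 * sqrt( 7 ), - 32 *exp( - 1), sqrt(13 ) /13,exp(  -  1),63, 64] 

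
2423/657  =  2423/657 =3.69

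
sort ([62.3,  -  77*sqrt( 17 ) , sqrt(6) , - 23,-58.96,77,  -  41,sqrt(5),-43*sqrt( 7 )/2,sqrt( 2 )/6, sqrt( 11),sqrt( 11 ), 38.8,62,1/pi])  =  [-77*sqrt( 17 ),-58.96, - 43*sqrt( 7 )/2, - 41,-23, sqrt( 2)/6,  1/pi,sqrt ( 5 ) , sqrt( 6) , sqrt ( 11 ),sqrt(11 ), 38.8,62, 62.3 , 77 ] 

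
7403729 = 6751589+652140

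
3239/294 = 11 +5/294= 11.02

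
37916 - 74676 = -36760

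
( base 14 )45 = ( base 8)75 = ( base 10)61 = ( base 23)2f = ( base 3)2021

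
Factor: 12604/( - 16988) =-23/31=- 23^1*31^( - 1) 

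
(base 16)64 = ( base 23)48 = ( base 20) 50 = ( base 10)100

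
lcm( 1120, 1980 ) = 110880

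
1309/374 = 3 + 1/2 = 3.50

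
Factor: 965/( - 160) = - 193/32 = -  2^( - 5)*193^1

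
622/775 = 622/775  =  0.80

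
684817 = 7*97831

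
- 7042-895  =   - 7937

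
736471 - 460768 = 275703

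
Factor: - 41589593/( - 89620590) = 2^( - 1)*3^( - 1)*5^(  -  1)*61^(-1)* 3727^1*11159^1*48973^( - 1)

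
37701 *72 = 2714472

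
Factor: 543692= 2^2*29^1 * 43^1*109^1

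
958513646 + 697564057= 1656077703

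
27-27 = 0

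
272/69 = 272/69= 3.94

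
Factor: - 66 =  - 2^1*3^1 * 11^1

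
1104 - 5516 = -4412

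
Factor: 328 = 2^3*41^1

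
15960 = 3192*5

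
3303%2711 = 592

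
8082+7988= 16070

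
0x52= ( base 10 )82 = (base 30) 2m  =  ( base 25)37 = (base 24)3A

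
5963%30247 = 5963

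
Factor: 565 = 5^1*113^1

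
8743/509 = 8743/509=17.18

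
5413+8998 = 14411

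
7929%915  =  609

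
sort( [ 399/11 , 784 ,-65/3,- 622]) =[ - 622,  -  65/3,399/11, 784 ] 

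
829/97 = 829/97 = 8.55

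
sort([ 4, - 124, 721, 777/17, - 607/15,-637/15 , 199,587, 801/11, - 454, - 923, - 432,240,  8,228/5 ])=[ - 923, - 454, - 432, - 124,  -  637/15,-607/15, 4,  8, 228/5, 777/17,  801/11,199, 240,587, 721 ]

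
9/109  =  9/109= 0.08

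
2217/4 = 2217/4  =  554.25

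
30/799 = 30/799 = 0.04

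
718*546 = 392028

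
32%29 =3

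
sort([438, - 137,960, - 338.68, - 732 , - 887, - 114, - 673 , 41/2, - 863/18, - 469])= [ - 887, - 732, - 673,  -  469 ,-338.68, - 137,  -  114, - 863/18 , 41/2,438  ,  960]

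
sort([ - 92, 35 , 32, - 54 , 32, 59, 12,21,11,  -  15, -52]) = [-92, - 54, -52,-15 , 11,12, 21, 32, 32,35,59]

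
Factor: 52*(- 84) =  - 4368 = -2^4*3^1*7^1*13^1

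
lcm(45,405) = 405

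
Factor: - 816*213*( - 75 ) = 2^4*3^3*5^2*17^1 * 71^1 = 13035600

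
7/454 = 7/454 = 0.02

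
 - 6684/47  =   - 6684/47 = - 142.21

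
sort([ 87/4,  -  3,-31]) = [-31, - 3, 87/4 ] 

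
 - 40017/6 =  - 13339/2=   - 6669.50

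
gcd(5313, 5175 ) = 69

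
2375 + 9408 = 11783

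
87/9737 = 87/9737 =0.01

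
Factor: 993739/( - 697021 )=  - 13^( - 1 )*101^1*9839^1*53617^ ( - 1 ) 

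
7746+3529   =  11275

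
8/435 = 8/435=0.02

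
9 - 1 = 8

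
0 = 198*0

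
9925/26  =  9925/26 = 381.73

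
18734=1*18734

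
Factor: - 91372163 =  - 91372163^1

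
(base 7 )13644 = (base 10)3756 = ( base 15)11A6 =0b111010101100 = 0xEAC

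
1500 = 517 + 983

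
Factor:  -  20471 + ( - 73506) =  - 13^1*7229^1 = - 93977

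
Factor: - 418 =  - 2^1*11^1 * 19^1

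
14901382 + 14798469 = 29699851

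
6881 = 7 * 983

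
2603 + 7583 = 10186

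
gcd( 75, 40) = 5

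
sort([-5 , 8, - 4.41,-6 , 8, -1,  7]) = [ - 6,-5,-4.41, - 1,  7, 8,8]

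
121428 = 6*20238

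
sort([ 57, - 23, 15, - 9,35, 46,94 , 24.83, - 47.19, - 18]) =[ - 47.19, - 23, - 18, - 9,15,  24.83, 35, 46,57,94 ] 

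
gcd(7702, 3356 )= 2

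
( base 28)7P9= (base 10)6197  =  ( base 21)e12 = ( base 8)14065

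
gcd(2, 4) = 2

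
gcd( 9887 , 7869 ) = 1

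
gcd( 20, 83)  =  1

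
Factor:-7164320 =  - 2^5*5^1 * 44777^1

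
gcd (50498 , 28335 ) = 1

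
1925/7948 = 1925/7948 = 0.24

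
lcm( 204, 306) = 612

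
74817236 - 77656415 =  - 2839179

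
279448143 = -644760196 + 924208339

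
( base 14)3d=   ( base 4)313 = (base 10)55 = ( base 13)43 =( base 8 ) 67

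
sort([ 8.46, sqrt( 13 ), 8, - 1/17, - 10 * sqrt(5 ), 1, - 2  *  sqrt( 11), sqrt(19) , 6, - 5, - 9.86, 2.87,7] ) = [ - 10*sqrt( 5 ), - 9.86,-2*sqrt( 11 ), - 5, - 1/17, 1, 2.87,sqrt( 13 ), sqrt(19),6, 7,8 , 8.46 ] 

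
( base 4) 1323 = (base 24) 53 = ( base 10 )123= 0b1111011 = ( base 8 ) 173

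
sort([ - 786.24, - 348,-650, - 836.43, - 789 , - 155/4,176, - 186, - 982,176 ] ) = [ - 982, - 836.43, - 789, -786.24, - 650, - 348,-186, - 155/4,176 , 176 ] 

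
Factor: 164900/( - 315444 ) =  - 425/813= -3^( - 1 )*5^2*17^1*271^( - 1) 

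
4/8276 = 1/2069 = 0.00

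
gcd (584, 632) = 8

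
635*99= 62865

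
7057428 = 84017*84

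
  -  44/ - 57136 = 11/14284 = 0.00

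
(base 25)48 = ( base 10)108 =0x6C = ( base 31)3f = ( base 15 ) 73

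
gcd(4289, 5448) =1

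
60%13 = 8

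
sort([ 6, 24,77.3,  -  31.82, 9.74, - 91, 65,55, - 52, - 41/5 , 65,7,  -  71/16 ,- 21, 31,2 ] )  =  [ - 91, - 52, - 31.82, - 21, - 41/5, - 71/16, 2, 6,7,9.74, 24  ,  31, 55,65, 65,77.3 ]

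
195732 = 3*65244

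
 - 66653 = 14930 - 81583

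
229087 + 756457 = 985544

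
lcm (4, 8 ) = 8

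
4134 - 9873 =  - 5739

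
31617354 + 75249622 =106866976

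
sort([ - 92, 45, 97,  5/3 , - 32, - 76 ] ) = [ -92, -76, - 32, 5/3,45, 97]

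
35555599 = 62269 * 571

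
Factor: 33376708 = 2^2 * 31^1 * 269167^1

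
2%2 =0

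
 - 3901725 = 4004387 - 7906112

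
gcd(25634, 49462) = 14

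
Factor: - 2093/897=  -3^ (-1)*7^1  =  - 7/3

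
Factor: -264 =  - 2^3*3^1*11^1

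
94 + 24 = 118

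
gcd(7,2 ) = 1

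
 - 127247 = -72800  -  54447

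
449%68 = 41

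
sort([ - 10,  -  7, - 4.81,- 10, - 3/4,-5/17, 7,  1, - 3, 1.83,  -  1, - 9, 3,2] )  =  [-10,-10,-9, - 7, - 4.81, - 3, - 1, - 3/4,  -  5/17, 1,  1.83,2, 3 , 7 ]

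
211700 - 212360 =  - 660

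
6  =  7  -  1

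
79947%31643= 16661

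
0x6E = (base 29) 3n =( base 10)110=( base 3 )11002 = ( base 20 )5A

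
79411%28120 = 23171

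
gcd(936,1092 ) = 156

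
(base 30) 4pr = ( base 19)C27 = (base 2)1000100011001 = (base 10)4377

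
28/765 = 28/765 = 0.04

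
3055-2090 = 965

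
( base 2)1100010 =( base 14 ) 70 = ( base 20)4i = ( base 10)98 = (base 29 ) 3b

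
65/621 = 65/621=0.10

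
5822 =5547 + 275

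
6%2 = 0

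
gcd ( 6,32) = 2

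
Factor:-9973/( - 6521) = 6521^(- 1) * 9973^1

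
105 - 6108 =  - 6003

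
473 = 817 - 344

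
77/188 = 77/188 = 0.41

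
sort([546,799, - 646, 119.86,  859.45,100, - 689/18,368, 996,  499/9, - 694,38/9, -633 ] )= [ - 694,-646,  -  633, - 689/18, 38/9, 499/9 , 100, 119.86,  368,546, 799 , 859.45, 996]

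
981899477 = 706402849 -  - 275496628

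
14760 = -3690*(  -  4 )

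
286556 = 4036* 71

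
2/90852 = 1/45426 = 0.00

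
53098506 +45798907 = 98897413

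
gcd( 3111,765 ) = 51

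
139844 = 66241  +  73603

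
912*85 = 77520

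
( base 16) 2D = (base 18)29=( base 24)1L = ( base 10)45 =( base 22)21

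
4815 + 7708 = 12523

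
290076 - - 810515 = 1100591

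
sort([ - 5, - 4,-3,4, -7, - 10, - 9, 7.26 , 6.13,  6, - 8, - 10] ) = [ - 10, -10,  -  9, - 8,- 7,-5, - 4, - 3, 4,6,6.13, 7.26 ]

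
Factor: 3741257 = 13^1*287789^1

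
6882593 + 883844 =7766437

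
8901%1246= 179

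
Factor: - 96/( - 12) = 8 = 2^3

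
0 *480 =0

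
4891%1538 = 277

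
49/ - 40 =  - 2 + 31/40 = - 1.23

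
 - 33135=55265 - 88400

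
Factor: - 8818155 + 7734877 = - 1083278 = -2^1 * 7^1*77377^1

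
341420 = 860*397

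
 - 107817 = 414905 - 522722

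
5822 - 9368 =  - 3546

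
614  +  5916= 6530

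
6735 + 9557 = 16292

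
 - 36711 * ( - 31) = 1138041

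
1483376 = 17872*83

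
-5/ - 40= 1/8 = 0.12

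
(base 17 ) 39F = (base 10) 1035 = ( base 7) 3006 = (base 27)1B9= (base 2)10000001011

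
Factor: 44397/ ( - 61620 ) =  - 2^( -2 )*3^1*5^( - 1 )*13^( - 1 )*79^( - 1 )*4933^1= -  14799/20540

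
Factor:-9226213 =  - 9226213^1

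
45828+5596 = 51424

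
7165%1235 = 990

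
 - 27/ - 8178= 9/2726 = 0.00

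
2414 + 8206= 10620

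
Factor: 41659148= 2^2*10414787^1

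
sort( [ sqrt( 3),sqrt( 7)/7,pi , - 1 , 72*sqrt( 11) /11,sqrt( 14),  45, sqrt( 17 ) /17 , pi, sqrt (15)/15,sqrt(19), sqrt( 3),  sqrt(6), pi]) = [ - 1 , sqrt( 17)/17 , sqrt (15 )/15, sqrt(7 ) /7, sqrt(3),sqrt(3) , sqrt( 6), pi,  pi,pi,sqrt( 14),  sqrt( 19), 72 * sqrt(11 ) /11,  45 ] 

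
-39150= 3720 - 42870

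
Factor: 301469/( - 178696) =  - 2^ ( - 3)*3191^( - 1)*43067^1 = -43067/25528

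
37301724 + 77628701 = 114930425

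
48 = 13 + 35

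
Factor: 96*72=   6912 = 2^8*3^3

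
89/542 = 89/542 = 0.16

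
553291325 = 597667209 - 44375884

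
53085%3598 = 2713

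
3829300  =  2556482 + 1272818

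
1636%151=126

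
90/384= 15/64 = 0.23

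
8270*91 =752570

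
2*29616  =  59232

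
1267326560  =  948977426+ 318349134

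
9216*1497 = 13796352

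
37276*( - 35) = -1304660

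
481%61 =54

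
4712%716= 416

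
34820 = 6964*5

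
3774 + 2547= 6321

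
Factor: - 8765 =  - 5^1* 1753^1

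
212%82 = 48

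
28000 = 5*5600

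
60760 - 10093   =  50667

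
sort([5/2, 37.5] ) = [ 5/2, 37.5] 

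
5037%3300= 1737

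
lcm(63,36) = 252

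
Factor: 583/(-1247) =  - 11^1*29^( - 1) * 43^(  -  1)*53^1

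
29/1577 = 29/1577=0.02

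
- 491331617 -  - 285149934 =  - 206181683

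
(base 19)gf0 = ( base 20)f31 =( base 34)589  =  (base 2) 1011110101101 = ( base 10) 6061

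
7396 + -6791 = 605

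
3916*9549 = 37393884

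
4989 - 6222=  - 1233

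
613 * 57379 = 35173327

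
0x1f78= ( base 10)8056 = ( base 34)6WW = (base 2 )1111101111000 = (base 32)7ro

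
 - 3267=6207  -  9474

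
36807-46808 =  - 10001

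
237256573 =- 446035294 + 683291867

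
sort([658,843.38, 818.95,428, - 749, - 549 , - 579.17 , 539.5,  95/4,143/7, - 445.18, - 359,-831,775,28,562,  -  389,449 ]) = [-831,-749, - 579.17 , - 549, - 445.18,-389, -359,143/7,95/4,28, 428,449,  539.5, 562, 658,775,818.95, 843.38]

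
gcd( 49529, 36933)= 1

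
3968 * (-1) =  - 3968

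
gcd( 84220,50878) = 2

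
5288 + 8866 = 14154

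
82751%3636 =2759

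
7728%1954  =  1866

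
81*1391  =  112671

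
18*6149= 110682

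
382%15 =7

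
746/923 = 746/923 =0.81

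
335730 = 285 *1178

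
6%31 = 6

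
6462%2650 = 1162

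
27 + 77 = 104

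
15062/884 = 17 + 1/26 = 17.04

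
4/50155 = 4/50155 = 0.00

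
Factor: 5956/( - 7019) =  - 2^2*1489^1*7019^(  -  1)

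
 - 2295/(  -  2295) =1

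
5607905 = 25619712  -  20011807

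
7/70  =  1/10 =0.10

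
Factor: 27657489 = 3^1 * 59^1 * 156257^1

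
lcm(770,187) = 13090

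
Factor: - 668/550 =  - 2^1*5^( - 2 )*11^( - 1 )*167^1 = - 334/275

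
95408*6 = 572448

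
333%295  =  38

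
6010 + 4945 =10955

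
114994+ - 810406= - 695412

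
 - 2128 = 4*( - 532) 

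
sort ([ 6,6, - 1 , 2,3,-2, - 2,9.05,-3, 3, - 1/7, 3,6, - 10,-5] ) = [- 10, - 5,  -  3, - 2, - 2 ,  -  1 , - 1/7, 2,3, 3,3, 6 , 6, 6 , 9.05]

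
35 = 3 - -32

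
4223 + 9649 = 13872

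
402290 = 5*80458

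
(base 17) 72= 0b1111001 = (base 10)121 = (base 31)3s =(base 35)3G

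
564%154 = 102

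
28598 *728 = 20819344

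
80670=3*26890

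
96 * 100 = 9600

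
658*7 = 4606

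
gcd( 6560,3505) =5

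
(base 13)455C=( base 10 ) 9710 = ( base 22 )k18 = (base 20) 145a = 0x25EE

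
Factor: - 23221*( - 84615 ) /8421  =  5^1*7^( - 1) * 11^1*401^( - 1)*2111^1*5641^1 = 654948305/2807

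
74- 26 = 48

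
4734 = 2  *2367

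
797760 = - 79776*(  -  10) 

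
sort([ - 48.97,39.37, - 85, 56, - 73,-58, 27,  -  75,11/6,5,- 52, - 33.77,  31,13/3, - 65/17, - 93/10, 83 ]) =[ - 85, - 75, - 73,  -  58, - 52, - 48.97, - 33.77, - 93/10,- 65/17,11/6,  13/3,5, 27, 31,39.37, 56, 83]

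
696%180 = 156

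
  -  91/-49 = 1 + 6/7 = 1.86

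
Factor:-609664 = - 2^7*11^1*433^1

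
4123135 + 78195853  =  82318988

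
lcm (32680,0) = 0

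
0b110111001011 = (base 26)55L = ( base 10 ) 3531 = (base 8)6713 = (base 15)10A6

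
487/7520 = 487/7520 = 0.06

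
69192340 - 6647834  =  62544506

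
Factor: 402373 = 17^1 *23669^1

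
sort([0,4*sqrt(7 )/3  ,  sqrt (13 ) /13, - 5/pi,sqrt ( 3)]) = [ - 5/pi,0, sqrt( 13) /13, sqrt(3 ), 4*  sqrt( 7) /3]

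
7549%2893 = 1763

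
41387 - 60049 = -18662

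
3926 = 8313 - 4387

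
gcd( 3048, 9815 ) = 1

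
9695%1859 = 400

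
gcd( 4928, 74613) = 77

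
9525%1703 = 1010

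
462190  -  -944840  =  1407030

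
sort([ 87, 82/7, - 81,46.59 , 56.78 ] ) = [ - 81, 82/7 , 46.59, 56.78, 87] 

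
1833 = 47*39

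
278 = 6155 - 5877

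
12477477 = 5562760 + 6914717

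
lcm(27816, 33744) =2058384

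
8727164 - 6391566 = 2335598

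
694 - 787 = -93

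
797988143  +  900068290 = 1698056433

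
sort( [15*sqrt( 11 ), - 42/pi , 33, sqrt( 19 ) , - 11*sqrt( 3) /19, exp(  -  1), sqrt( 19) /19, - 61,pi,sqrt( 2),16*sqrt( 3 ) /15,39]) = [-61, - 42/pi, - 11*sqrt( 3)/19, sqrt( 19 ) /19,exp( - 1) , sqrt (2), 16*sqrt(3)/15,pi, sqrt ( 19 ), 33, 39, 15*sqrt(11)]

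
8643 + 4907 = 13550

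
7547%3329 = 889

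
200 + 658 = 858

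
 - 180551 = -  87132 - 93419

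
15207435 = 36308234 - 21100799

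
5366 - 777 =4589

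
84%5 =4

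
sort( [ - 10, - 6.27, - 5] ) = [ - 10, - 6.27, - 5 ]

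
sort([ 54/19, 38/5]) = [54/19,38/5]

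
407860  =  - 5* (-81572 ) 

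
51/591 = 17/197 = 0.09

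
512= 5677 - 5165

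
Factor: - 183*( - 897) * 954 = 156600054 =2^1*3^4*13^1*23^1*53^1*61^1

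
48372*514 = 24863208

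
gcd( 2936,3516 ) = 4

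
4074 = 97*42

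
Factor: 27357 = 3^1*11^1*829^1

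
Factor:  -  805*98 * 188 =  - 14831320 = - 2^3*5^1*7^3*23^1*47^1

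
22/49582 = 11/24791  =  0.00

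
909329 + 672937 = 1582266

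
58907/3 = 19635+2/3 = 19635.67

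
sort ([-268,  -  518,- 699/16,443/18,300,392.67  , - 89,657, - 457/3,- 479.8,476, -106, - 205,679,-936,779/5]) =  [ - 936,- 518, - 479.8, - 268,-205, - 457/3,- 106, - 89  ,-699/16, 443/18,779/5, 300,392.67,476 , 657,  679 ]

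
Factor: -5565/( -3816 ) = 2^( - 3)*3^( - 1)*5^1*7^1 =35/24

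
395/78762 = 395/78762 = 0.01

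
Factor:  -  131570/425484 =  - 295/954 = - 2^(-1 )*3^( - 2 )*5^1* 53^( - 1 )*  59^1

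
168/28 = 6 = 6.00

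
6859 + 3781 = 10640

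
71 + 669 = 740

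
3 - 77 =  - 74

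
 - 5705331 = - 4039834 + -1665497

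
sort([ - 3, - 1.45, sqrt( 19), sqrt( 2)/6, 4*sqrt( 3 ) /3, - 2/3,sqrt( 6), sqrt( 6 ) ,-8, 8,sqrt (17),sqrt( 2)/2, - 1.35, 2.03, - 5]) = [-8, - 5, - 3,-1.45,-1.35, -2/3,sqrt( 2)/6, sqrt( 2 ) /2, 2.03, 4 * sqrt( 3)/3, sqrt ( 6), sqrt( 6 ), sqrt( 17 ),  sqrt( 19 ), 8]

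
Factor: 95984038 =2^1*1031^1*46549^1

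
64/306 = 32/153 = 0.21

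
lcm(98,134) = 6566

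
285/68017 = 285/68017= 0.00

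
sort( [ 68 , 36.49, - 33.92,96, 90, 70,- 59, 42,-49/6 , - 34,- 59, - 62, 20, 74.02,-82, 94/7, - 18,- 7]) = [ - 82, - 62, - 59, - 59,-34, - 33.92, - 18,-49/6, - 7, 94/7, 20,  36.49, 42, 68, 70, 74.02,90, 96]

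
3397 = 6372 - 2975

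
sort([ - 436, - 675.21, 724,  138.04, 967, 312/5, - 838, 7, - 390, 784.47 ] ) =[-838,-675.21 , - 436 ,-390,7, 312/5, 138.04, 724, 784.47,  967] 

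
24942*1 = 24942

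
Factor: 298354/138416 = 2^ ( - 3 )*7^1*41^( - 1 )*101^1 = 707/328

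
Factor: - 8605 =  - 5^1 * 1721^1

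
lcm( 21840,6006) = 240240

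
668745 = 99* 6755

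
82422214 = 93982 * 877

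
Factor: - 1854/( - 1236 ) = 2^( - 1 )*3^1 = 3/2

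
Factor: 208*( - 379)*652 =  - 2^6*13^1*163^1*379^1 = - 51398464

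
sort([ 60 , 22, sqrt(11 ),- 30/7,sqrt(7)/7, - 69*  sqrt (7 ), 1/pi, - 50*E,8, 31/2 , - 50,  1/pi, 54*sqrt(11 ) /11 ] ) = [ - 69*sqrt ( 7) ,  -  50*E, - 50,-30/7, 1/pi,1/pi,sqrt(7)/7,  sqrt( 11),8, 31/2,54*sqrt ( 11 )/11, 22,  60]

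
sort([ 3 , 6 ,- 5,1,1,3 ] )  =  [ - 5, 1,1,3,3, 6]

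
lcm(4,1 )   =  4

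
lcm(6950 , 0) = 0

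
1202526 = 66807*18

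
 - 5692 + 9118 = 3426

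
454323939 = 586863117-132539178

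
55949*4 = 223796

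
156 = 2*78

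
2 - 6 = -4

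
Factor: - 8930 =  - 2^1*5^1* 19^1*47^1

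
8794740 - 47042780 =-38248040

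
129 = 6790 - 6661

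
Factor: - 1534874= - 2^1*11^1*69767^1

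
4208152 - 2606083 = 1602069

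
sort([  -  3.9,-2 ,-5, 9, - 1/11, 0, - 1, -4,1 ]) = [ - 5, - 4, - 3.9,-2, -1,  -  1/11, 0, 1, 9]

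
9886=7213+2673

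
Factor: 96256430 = 2^1*5^1*9625643^1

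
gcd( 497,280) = 7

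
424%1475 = 424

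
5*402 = 2010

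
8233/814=10 + 93/814 = 10.11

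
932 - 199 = 733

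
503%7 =6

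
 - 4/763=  - 1+759/763 = - 0.01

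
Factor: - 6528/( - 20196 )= 2^5 *3^( -2)*11^( - 1 ) =32/99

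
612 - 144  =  468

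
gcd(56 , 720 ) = 8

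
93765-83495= 10270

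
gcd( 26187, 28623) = 609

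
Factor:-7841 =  - 7841^1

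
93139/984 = 93139/984  =  94.65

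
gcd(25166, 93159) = 1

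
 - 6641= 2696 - 9337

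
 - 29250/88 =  -14625/44 = -332.39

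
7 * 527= 3689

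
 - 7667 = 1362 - 9029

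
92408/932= 23102/233 = 99.15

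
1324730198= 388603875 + 936126323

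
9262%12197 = 9262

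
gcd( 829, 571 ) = 1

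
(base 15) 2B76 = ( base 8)22170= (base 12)54a0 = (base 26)dl2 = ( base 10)9336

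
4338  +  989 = 5327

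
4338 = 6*723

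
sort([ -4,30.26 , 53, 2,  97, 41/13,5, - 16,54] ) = [- 16, - 4,2, 41/13, 5 , 30.26, 53,  54, 97] 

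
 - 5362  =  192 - 5554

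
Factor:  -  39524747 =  - 39524747^1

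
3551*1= 3551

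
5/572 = 5/572  =  0.01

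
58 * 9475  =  549550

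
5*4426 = 22130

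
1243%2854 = 1243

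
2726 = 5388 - 2662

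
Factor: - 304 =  - 2^4 *19^1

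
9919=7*1417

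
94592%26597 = 14801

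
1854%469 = 447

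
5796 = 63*92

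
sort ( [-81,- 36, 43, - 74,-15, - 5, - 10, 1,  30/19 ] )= [ - 81, - 74,-36,-15, - 10, - 5, 1,  30/19,43 ]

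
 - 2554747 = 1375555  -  3930302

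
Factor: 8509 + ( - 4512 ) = 3997 = 7^1*571^1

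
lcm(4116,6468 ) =45276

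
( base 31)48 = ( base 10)132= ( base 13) A2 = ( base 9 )156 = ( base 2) 10000100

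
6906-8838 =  - 1932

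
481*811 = 390091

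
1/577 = 1/577 = 0.00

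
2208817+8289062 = 10497879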